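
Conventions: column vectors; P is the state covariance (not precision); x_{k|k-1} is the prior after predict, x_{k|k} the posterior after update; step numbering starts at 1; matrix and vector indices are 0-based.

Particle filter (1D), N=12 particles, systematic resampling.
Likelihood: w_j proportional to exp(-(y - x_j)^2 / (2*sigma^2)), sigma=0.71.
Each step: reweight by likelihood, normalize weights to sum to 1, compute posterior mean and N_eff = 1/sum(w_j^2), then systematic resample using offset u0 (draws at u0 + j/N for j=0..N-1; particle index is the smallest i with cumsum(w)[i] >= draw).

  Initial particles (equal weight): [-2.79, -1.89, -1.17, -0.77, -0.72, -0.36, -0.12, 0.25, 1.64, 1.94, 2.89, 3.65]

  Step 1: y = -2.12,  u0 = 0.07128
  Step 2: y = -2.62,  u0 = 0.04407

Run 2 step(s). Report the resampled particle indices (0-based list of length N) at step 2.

resampled_idx = [0, 0, 1, 1, 2, 2, 3, 4, 5, 6, 7, 8]

step 1: w=[0.2698, 0.3997, 0.1721, 0.0691, 0.0603, 0.0195, 0.0080, 0.0016, 0.0000, 0.0000, 0.0000, 0.0000]  mean=-1.8137  Neff=3.6901  idx=[0, 0, 0, 1, 1, 1, 1, 1, 2, 2, 3, 5]
step 2: w=[0.1580, 0.1580, 0.1580, 0.0958, 0.0958, 0.0958, 0.0958, 0.0958, 0.0202, 0.0202, 0.0055, 0.0010]  mean=-2.2798  Neff=8.2207  idx=[0, 0, 1, 1, 2, 2, 3, 4, 5, 6, 7, 8]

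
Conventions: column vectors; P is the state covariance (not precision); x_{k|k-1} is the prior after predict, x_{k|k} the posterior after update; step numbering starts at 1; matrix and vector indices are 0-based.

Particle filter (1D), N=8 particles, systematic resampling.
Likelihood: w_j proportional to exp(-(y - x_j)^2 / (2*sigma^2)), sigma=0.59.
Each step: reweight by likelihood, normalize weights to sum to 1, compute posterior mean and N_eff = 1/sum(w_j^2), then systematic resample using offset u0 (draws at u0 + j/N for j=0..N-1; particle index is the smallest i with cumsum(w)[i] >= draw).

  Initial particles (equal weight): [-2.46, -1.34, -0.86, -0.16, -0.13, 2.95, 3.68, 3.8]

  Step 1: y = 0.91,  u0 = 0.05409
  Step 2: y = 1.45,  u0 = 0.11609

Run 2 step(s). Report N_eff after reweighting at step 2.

N_eff = 7.9625

step 1: w=[0.0000, 0.0017, 0.0265, 0.4609, 0.5048, 0.0061, 0.0000, 0.0000]  mean=-0.1463  Neff=2.1367  idx=[3, 3, 3, 3, 4, 4, 4, 4]
step 2: w=[0.1164, 0.1164, 0.1164, 0.1164, 0.1336, 0.1336, 0.1336, 0.1336]  mean=-0.1440  Neff=7.9625  idx=[0, 2, 3, 4, 5, 6, 6, 7]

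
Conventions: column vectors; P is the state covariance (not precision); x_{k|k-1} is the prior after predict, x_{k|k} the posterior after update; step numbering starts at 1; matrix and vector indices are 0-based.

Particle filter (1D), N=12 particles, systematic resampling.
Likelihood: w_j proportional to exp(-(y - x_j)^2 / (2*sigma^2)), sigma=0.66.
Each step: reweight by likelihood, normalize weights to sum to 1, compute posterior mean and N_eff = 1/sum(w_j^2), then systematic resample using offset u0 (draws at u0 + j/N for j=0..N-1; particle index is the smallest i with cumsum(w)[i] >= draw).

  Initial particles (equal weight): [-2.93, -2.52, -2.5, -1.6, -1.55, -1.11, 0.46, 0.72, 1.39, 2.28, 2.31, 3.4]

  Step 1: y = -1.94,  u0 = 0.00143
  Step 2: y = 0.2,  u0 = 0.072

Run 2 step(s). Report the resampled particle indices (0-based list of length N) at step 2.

resampled_idx = [6, 7, 8, 9, 10, 10, 11, 11, 11, 11, 11, 11]

step 1: w=[0.0838, 0.1755, 0.1802, 0.2261, 0.2169, 0.1171, 0.0003, 0.0001, 0.0000, 0.0000, 0.0000, 0.0000]  mean=-1.9660  Neff=5.4897  idx=[0, 1, 1, 1, 2, 2, 3, 3, 4, 4, 4, 5]
step 2: w=[0.0000, 0.0007, 0.0007, 0.0007, 0.0008, 0.0008, 0.0872, 0.0872, 0.1069, 0.1069, 0.1069, 0.5012]  mean=-1.3420  Neff=3.3263  idx=[6, 7, 8, 9, 10, 10, 11, 11, 11, 11, 11, 11]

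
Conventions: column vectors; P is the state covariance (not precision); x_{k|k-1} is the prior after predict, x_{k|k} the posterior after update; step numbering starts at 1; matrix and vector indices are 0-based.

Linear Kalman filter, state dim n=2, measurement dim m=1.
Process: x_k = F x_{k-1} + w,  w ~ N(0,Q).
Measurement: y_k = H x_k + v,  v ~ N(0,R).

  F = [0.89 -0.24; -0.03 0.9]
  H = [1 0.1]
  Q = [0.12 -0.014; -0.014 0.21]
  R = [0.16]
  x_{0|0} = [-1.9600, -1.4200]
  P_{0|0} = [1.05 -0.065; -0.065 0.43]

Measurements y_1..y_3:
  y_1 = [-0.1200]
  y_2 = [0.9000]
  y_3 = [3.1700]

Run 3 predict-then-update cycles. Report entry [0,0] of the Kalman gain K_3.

step 1: x^-=[-1.4036, -1.2192]  P^-=[1.0042 -0.1874; -0.1874 0.5628]  S=[1.1324]  K=[0.8703; -0.1158]  nu=[1.4055]  x^+=[-0.1804, -1.3820]  P^+=[0.1466 -0.0733; -0.0733 0.5476]
step 2: x^-=[0.1711, -1.2384]  P^-=[0.2990 -0.1954; -0.1954 0.6576]  S=[0.4264]  K=[0.6552; -0.3040]  nu=[0.8527]  x^+=[0.7298, -1.4977]  P^+=[0.1159 -0.1105; -0.1105 0.6182]
step 3: x^-=[1.0090, -1.3698]  P^-=[0.2946 -0.2399; -0.2399 0.7168]  S=[0.4138]  K=[0.6540; -0.4066]  nu=[2.2980]  x^+=[2.5118, -2.3040]  P^+=[0.1176 -0.1299; -0.1299 0.6484]

K[0,0] = 0.6540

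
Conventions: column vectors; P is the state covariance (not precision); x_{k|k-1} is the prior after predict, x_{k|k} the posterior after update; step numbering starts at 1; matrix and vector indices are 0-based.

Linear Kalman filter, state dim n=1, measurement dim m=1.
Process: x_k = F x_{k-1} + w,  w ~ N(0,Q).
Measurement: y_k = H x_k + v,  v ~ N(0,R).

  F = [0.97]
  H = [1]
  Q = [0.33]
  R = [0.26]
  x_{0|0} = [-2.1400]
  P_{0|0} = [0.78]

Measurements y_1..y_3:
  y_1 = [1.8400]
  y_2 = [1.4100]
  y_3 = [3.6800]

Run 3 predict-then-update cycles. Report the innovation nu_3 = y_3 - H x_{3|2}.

step 1: x^-=[-2.0758]  P^-=[1.0639]  S=[1.3239]  K=[0.8036]  nu=[3.9158]  x^+=[1.0710]  P^+=[0.2089]
step 2: x^-=[1.0388]  P^-=[0.5266]  S=[0.7866]  K=[0.6695]  nu=[0.3712]  x^+=[1.2873]  P^+=[0.1741]
step 3: x^-=[1.2487]  P^-=[0.4938]  S=[0.7538]  K=[0.6551]  nu=[2.4313]  x^+=[2.8414]  P^+=[0.1703]

innov = [2.4313]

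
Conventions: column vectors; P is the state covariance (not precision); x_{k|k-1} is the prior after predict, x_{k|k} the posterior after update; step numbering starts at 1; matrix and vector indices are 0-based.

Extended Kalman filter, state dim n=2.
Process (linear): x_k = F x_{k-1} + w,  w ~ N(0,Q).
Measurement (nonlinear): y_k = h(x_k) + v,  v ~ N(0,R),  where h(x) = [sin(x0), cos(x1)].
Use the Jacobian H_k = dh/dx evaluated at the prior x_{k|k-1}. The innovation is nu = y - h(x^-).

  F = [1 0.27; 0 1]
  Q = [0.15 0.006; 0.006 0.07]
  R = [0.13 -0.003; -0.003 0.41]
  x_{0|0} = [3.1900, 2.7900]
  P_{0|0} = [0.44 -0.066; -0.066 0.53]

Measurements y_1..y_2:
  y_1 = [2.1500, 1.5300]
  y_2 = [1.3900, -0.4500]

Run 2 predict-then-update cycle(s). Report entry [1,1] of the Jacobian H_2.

H_jac[1,1] = -0.9841

step 1: x^-=[3.9433, 2.7900]  P^-=[0.5930 0.0831; 0.0831 0.6000]  H_jac=[-0.6955 0.0000; 0.0000 -0.3444]  S=[0.4168 0.0169; 0.0169 0.4812]  K=[-0.9884 -0.0248; -0.1214 -0.4252]  nu=[2.8685, 2.4688]  x^+=[1.0469, 1.3920]  P^+=[0.1846 0.0209; 0.0209 0.5051]
step 2: x^-=[1.4227, 1.3920]  P^-=[0.3827 0.1632; 0.1632 0.5751]  H_jac=[0.1475 0.0000; 0.0000 -0.9841]  S=[0.1383 -0.0267; -0.0267 0.9669]  K=[0.3781 -0.1557; 0.0615 -0.5836]  nu=[0.4009, -0.6278]  x^+=[1.6721, 1.7831]  P^+=[0.3364 0.0660; 0.0660 0.2433]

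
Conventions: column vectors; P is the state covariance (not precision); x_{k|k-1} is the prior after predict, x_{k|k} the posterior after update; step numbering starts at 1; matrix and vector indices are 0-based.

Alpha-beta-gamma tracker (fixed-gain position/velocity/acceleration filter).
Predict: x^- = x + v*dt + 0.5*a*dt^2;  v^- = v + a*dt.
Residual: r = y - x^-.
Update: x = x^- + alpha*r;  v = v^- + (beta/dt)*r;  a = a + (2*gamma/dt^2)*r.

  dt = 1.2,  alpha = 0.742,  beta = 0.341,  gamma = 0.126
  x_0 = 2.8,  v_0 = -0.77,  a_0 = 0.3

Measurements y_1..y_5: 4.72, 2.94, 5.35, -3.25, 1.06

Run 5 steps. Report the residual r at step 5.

step 1: x_pred=2.0920  r=2.6280  x^+=4.0420  v^+=0.3368  a^+=0.7599
step 2: x_pred=4.9933  r=-2.0533  x^+=3.4697  v^+=0.6652  a^+=0.4006
step 3: x_pred=4.5564  r=0.7936  x^+=5.1453  v^+=1.3714  a^+=0.5395
step 4: x_pred=7.1794  r=-10.4294  x^+=-0.5592  v^+=-0.9449  a^+=-1.2857
step 5: x_pred=-2.6188  r=3.6788  x^+=0.1109  v^+=-1.4423  a^+=-0.6419

resid = 3.6788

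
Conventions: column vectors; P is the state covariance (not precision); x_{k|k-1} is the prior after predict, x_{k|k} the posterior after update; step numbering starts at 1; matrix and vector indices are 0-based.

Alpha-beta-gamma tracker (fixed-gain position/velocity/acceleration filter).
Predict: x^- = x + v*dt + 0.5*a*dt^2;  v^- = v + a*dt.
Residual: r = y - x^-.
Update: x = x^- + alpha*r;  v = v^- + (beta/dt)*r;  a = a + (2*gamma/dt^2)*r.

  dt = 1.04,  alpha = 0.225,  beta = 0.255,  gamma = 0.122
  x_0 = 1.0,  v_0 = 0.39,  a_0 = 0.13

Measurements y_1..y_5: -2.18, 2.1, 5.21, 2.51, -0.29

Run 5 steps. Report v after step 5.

step 1: x_pred=1.4759  r=-3.6559  x^+=0.6533  v^+=-0.3712  a^+=-0.6947
step 2: x_pred=-0.1084  r=2.2084  x^+=0.3885  v^+=-0.5522  a^+=-0.1965
step 3: x_pred=-0.2922  r=5.5022  x^+=0.9458  v^+=0.5924  a^+=1.0447
step 4: x_pred=2.1270  r=0.3830  x^+=2.2131  v^+=1.7729  a^+=1.1311
step 5: x_pred=4.6686  r=-4.9586  x^+=3.5529  v^+=1.7334  a^+=0.0125

v_post = 1.7334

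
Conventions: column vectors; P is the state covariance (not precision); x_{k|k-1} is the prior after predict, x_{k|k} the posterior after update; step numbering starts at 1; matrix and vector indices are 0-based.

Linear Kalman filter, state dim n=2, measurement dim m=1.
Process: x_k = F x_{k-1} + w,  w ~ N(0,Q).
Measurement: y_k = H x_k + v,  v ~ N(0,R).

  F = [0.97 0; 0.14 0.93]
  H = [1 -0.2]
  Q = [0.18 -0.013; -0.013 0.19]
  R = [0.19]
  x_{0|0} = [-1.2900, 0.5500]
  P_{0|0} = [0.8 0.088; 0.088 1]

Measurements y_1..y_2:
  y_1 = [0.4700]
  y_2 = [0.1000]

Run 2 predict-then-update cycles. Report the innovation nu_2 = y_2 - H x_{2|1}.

step 1: x^-=[-1.2513, 0.3309]  P^-=[0.9327 0.1750; 0.1750 1.0935]  S=[1.0964]  K=[0.8187; -0.0398]  nu=[1.7875]  x^+=[0.2122, 0.2597]  P^+=[0.1977 0.2108; 0.2108 1.0918]
step 2: x^-=[0.2058, 0.2712]  P^-=[0.3660 0.2040; 0.2040 1.1930]  S=[0.5222]  K=[0.6229; -0.0663]  nu=[-0.0516]  x^+=[0.1737, 0.2746]  P^+=[0.1635 0.2256; 0.2256 1.1907]

innov = [-0.0516]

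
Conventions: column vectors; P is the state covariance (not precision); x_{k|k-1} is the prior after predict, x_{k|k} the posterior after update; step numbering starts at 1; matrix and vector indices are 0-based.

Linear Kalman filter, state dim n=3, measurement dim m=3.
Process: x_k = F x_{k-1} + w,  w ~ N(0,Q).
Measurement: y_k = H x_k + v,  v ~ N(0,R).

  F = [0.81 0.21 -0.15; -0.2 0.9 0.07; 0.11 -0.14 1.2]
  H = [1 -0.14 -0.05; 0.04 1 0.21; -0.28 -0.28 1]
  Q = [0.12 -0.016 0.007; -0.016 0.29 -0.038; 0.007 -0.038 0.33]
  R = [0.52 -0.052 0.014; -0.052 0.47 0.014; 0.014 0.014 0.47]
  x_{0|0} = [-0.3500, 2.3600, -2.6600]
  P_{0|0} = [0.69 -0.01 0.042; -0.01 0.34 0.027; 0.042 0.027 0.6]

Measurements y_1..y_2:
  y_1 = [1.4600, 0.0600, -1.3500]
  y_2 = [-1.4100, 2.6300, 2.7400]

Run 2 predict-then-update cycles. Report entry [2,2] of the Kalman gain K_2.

K[2,2] = 0.6162

step 1: x^-=[0.6111, 2.0078, -3.5609]  P^-=[0.5859 -0.0763 -0.0011; -0.0763 0.6018 -0.0278; -0.0011 -0.0278 1.2113]  S=[1.1418 -0.1994 -0.1663; -0.1994 1.1083 0.0894; -0.1663 0.0894 1.7786]  K=[0.5262 0.0495 -0.0341; -0.0653 0.5338 -0.1313; 0.0776 0.1631 0.6846]  nu=[0.9519, -1.2245, 2.9442]  x^+=[0.9509, 0.9056, -1.6711]  P^+=[0.2697 -0.0279 0.0597; -0.0279 0.2520 0.0076; 0.0597 0.0076 0.3440]
step 2: x^-=[1.2110, 0.5079, -2.0275]  P^-=[0.2913 -0.0306 0.0233; -0.0306 0.5159 -0.0561; 0.0233 -0.0561 0.8476]  S=[0.8290 -0.1426 -0.0516; -0.1426 0.9981 -0.0000; -0.0516 -0.0000 1.3944]  K=[0.3602 0.0374 -0.0223; -0.0437 0.4976 -0.1393; 0.0472 0.1299 0.6162]  nu=[-2.6513, 2.4995, 5.2488]  x^+=[0.2326, 1.1365, 1.4061]  P^+=[0.1847 -0.0176 0.0419; -0.0176 0.2345 0.0016; 0.0419 0.0016 0.3043]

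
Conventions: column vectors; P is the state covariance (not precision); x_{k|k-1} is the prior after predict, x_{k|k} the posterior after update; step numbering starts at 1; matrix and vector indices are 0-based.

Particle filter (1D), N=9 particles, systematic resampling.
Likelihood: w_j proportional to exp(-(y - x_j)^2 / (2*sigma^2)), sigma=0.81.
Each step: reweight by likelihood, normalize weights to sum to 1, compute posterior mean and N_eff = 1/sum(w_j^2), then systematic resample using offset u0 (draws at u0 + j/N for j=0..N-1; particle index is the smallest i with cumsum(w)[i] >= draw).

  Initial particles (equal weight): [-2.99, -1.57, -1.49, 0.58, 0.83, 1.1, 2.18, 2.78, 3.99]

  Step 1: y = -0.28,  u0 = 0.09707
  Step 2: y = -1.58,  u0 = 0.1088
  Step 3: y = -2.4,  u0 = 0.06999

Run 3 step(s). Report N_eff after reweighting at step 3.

step 1: w=[0.0020, 0.1548, 0.1802, 0.3131, 0.2151, 0.1289, 0.0055, 0.0004, 0.0000]  mean=-0.0026  Neff=4.6005  idx=[1, 2, 2, 3, 3, 4, 4, 5, 5]
step 2: w=[0.3250, 0.3230, 0.3230, 0.0093, 0.0093, 0.0039, 0.0039, 0.0014, 0.0014]  mean=-1.4525  Neff=3.1802  idx=[0, 0, 1, 1, 1, 2, 2, 2, 7]
step 3: w=[0.1352, 0.1352, 0.1216, 0.1216, 0.1216, 0.1216, 0.1216, 0.1216, 0.0000]  mean=-1.5116  Neff=7.9826  idx=[0, 1, 2, 3, 4, 4, 5, 6, 7]

N_eff = 7.9826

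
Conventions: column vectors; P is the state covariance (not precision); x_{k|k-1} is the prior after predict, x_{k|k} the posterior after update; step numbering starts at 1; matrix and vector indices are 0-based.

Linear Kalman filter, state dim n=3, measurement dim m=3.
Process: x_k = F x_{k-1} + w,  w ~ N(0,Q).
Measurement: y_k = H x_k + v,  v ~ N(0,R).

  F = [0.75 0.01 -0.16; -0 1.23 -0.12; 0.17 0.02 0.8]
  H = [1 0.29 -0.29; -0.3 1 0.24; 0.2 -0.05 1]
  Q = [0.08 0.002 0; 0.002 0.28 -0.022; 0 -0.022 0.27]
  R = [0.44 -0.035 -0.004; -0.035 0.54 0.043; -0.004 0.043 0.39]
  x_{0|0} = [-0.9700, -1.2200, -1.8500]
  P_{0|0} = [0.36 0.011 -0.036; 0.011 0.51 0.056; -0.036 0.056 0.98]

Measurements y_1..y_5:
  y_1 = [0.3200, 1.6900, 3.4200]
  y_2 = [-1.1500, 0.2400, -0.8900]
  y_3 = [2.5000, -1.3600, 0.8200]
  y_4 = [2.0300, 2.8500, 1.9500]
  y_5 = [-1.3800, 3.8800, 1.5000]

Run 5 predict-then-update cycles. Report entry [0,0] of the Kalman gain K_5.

K[0,0] = 0.2362

step 1: x^-=[-0.4437, -1.2786, -1.6693]  P^-=[0.3163 0.0294 -0.0996; 0.0294 1.0492 -0.0455; -0.0996 -0.0455 0.8999]  S=[1.0027 0.1160 -0.3244; 0.1160 1.6443 0.1740; -0.3244 0.1740 1.2693]  K=[0.3898 -0.0906 0.0822; 0.2435 0.6189 -0.0952; -0.1728 0.0661 0.6419]  nu=[0.6504, 3.2361, 5.1141]  x^+=[-0.0627, 0.3960, 1.7148]  P^+=[0.1734 -0.0050 -0.0083; -0.0050 0.3188 0.0055; -0.0083 0.0055 0.2558]
step 2: x^-=[-0.3174, 0.2813, 1.3691]  P^-=[0.1860 0.0059 -0.0154; 0.0059 0.7644 -0.0342; -0.0154 -0.0342 0.4367]  S=[0.7451 0.1083 -0.1294; 0.1083 1.3285 0.0698; -0.1294 0.0698 0.8332]  K=[0.2807 -0.0672 0.0751; 0.2211 0.5549 -0.0977; -0.1230 0.0404 0.5000]  nu=[-0.5171, -0.4651, -2.1815]  x^+=[-0.5951, 0.1219, 0.3231]  P^+=[0.1269 -0.0047 -0.0003; -0.0047 0.2863 0.0002; -0.0003 0.0002 0.1973]
step 3: x^-=[-0.4968, 0.1112, 0.1597]  P^-=[0.1564 0.0049 -0.0093; 0.0049 0.7159 -0.0347; -0.0093 -0.0347 0.3999]  S=[0.7044 0.1070 -0.1184; 0.1070 1.2747 0.0629; -0.1184 0.0629 0.7976]  K=[0.2485 -0.0589 0.0688; 0.2176 0.5405 -0.0975; -0.1168 0.0363 0.4810]  nu=[3.0109, -1.6586, 0.7652]  x^+=[0.4017, -0.2047, 0.1158]  P^+=[0.1124 -0.0040 0.0006; -0.0040 0.2791 -0.0009; 0.0006 -0.0009 0.1895]
step 4: x^-=[0.2807, -0.2656, 0.1569]  P^-=[0.1479 0.0055 -0.0096; 0.0055 0.7052 -0.0351; -0.0096 -0.0351 0.3947]  S=[0.6951 0.1073 -0.1188; 0.1073 1.2625 0.0626; -0.1188 0.0626 0.7920]  K=[0.2389 -0.0561 0.0652; 0.2173 0.5370 -0.0972; -0.1170 0.0358 0.4778]  nu=[1.8718, 3.1622, 1.7237]  x^+=[0.6628, 1.6715, 0.8748]  P^+=[0.1079 -0.0036 0.0003; -0.0036 0.2774 -0.0011; 0.0003 -0.0011 0.1883]
step 5: x^-=[0.3738, 1.9509, 0.8459]  P^-=[0.1454 0.0059 -0.0102; 0.0059 0.7027 -0.0351; -0.0102 -0.0351 0.3937]  S=[0.6929 0.1076 -0.1195; 0.1076 1.2595 0.0628; -0.1195 0.0628 0.7906]  K=[0.2362 -0.0552 0.0636; 0.2174 0.5361 -0.0970; -0.1175 0.0358 0.4770]  nu=[-2.0743, 1.8382, 0.6769]  x^+=[-0.1745, 2.4197, 1.4783]  P^+=[0.1066 -0.0034 0.0000; -0.0034 0.2770 -0.0011; 0.0000 -0.0011 0.1880]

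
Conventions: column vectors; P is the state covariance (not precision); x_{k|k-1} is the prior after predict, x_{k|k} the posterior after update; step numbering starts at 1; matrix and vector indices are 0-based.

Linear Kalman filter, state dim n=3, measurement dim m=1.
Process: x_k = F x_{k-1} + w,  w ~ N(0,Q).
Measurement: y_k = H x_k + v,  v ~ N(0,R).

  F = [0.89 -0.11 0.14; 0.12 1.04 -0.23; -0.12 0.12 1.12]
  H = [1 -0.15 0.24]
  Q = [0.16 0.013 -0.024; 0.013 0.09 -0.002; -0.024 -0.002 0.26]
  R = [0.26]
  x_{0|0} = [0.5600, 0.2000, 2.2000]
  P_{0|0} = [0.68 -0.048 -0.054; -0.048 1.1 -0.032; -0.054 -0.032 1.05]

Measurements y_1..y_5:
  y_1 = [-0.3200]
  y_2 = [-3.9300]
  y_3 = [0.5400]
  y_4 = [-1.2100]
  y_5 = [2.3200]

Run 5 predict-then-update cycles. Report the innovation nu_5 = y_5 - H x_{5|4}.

step 1: x^-=[0.7844, -0.2308, 2.4208]  P^-=[0.7294 -0.1131 -0.0018; -0.1131 1.3514 -0.1848; -0.0018 -0.1848 1.6100]  S=[1.1590]  K=[0.6437; -0.3108; 0.3558]  nu=[-1.7200]  x^+=[-0.3227, 0.3038, 1.8088]  P^+=[0.2493 0.1187 -0.2672; 0.1187 1.2395 -0.0567; -0.2672 -0.0567 1.4633]
step 2: x^-=[-0.0674, -0.1388, 2.1011]  P^-=[0.3131 -0.0005 -0.0791; -0.0005 1.5831 -0.3487; -0.0791 -0.3487 2.1702]  S=[0.7209]  K=[0.4080; -0.4461; 0.6853]  nu=[-4.3877]  x^+=[-1.8575, 1.8185, -0.9057]  P^+=[0.1931 0.1308 -0.2807; 0.1308 1.4396 -0.1283; -0.2807 -0.1283 1.8317]
step 3: x^-=[-1.9800, 1.8766, -0.5733]  P^-=[0.2746 -0.0399 -0.0221; -0.0399 1.8563 -0.5028; -0.0221 -0.5028 2.6183]  S=[0.7648]  K=[0.3600; -0.5741; 0.8913]  nu=[2.9391]  x^+=[-0.9219, 0.1893, 2.0464]  P^+=[0.1755 0.1181 -0.2675; 0.1181 1.6042 -0.1114; -0.2675 -0.1114 2.0107]
step 4: x^-=[-0.5548, -0.3844, 2.4254]  P^-=[0.2715 -0.0775 0.0152; -0.0775 2.0316 -0.5054; 0.0152 -0.5054 2.8464]  S=[0.8081]  K=[0.3549; -0.6231; 0.9580]  nu=[-1.2949]  x^+=[-1.0144, 0.4225, 1.1849]  P^+=[0.1697 0.1012 -0.2595; 0.1012 1.7178 -0.0230; -0.2595 -0.0230 2.1048]
step 5: x^-=[-0.7834, 0.0452, 1.4995]  P^-=[0.2727 -0.0960 0.0255; -0.0960 2.1123 -0.4116; 0.0255 -0.4116 2.9881]  S=[0.8230]  K=[0.3563; -0.6217; 0.9773]  nu=[2.7503]  x^+=[0.1965, -1.6646, 4.1874]  P^+=[0.1682 0.0863 -0.2611; 0.0863 1.7942 0.0885; -0.2611 0.0885 2.2020]

innov = [2.7503]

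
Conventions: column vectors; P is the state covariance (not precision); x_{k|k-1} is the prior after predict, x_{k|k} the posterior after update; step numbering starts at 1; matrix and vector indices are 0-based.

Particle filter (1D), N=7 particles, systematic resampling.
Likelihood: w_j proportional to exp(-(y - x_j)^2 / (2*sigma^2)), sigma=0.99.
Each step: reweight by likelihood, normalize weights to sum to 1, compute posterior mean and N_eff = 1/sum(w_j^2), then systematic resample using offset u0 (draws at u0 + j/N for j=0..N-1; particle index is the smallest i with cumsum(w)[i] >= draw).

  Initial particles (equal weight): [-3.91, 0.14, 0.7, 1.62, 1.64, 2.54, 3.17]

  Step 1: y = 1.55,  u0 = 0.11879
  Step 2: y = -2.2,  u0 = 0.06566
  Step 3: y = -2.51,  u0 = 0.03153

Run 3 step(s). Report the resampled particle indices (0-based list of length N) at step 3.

resampled_idx = [0, 1, 2, 3, 4, 5, 6]

step 1: w=[0.0000, 0.0926, 0.1766, 0.2547, 0.2543, 0.1549, 0.0669]  mean=1.5718  Neff=5.0566  idx=[2, 2, 3, 4, 4, 5, 6]
step 2: w=[0.4712, 0.4712, 0.0201, 0.0186, 0.0186, 0.0004, 0.0000]  mean=0.7542  Neff=2.2468  idx=[0, 0, 0, 1, 1, 1, 1]
step 3: w=[0.1429, 0.1429, 0.1429, 0.1429, 0.1429, 0.1429, 0.1429]  mean=0.7000  Neff=7.0000  idx=[0, 1, 2, 3, 4, 5, 6]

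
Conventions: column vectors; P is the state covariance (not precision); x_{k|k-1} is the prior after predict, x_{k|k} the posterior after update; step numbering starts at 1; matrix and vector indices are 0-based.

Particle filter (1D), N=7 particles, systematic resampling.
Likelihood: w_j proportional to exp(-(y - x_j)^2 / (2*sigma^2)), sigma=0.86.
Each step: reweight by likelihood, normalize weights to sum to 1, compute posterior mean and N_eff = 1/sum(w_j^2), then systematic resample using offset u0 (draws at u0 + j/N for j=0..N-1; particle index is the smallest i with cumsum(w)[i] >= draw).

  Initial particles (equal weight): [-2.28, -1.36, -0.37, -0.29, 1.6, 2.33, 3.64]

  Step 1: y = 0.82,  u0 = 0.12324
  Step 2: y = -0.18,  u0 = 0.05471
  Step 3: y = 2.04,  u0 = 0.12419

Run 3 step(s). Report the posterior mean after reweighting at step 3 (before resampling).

post_mean = 1.3347

step 1: w=[0.0009, 0.0231, 0.2204, 0.2496, 0.3805, 0.1229, 0.0027]  mean=0.7175  Neff=3.6861  idx=[2, 3, 3, 4, 4, 4, 5]
step 2: w=[0.2934, 0.2982, 0.2982, 0.0353, 0.0353, 0.0353, 0.0042]  mean=-0.1022  Neff=3.7354  idx=[0, 0, 1, 1, 2, 2, 3]
step 3: w=[0.0194, 0.0194, 0.0250, 0.0250, 0.0250, 0.0250, 0.8613]  mean=1.3347  Neff=1.3422  idx=[5, 6, 6, 6, 6, 6, 6]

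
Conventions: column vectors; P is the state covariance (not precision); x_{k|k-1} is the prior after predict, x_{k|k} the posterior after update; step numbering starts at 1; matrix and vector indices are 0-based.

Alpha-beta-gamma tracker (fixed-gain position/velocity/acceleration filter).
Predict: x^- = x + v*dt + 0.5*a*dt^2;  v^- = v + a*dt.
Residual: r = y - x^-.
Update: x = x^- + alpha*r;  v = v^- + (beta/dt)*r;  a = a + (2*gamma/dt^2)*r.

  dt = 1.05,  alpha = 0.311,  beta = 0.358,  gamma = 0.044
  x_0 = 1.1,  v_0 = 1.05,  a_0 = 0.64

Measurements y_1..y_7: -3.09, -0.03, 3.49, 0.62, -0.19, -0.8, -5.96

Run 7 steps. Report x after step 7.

x_post = -1.9181

step 1: x_pred=2.5553  r=-5.6453  x^+=0.7996  v^+=-0.2028  a^+=0.1894
step 2: x_pred=0.6911  r=-0.7211  x^+=0.4668  v^+=-0.2498  a^+=0.1318
step 3: x_pred=0.2773  r=3.2127  x^+=1.2764  v^+=0.9841  a^+=0.3883
step 4: x_pred=2.5237  r=-1.9037  x^+=1.9317  v^+=0.7427  a^+=0.2363
step 5: x_pred=2.8417  r=-3.0317  x^+=1.8989  v^+=-0.0429  a^+=-0.0057
step 6: x_pred=1.8507  r=-2.6507  x^+=1.0264  v^+=-0.9526  a^+=-0.2172
step 7: x_pred=-0.0936  r=-5.8664  x^+=-1.9181  v^+=-3.1809  a^+=-0.6855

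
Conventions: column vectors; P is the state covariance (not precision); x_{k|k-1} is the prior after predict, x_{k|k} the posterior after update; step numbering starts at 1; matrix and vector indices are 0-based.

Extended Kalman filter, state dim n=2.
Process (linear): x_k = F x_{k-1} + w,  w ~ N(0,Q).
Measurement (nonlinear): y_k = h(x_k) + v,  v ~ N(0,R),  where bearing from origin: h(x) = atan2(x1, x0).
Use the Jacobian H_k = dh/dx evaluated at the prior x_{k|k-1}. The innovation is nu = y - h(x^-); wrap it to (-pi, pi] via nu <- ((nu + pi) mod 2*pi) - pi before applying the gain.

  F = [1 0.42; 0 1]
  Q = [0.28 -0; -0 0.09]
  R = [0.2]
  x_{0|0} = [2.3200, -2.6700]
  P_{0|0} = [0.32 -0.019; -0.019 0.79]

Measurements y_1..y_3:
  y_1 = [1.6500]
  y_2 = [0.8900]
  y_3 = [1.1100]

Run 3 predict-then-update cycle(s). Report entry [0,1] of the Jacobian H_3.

H_jac[0,1] = 0.2405

step 1: x^-=[1.1986, -2.6700]  P^-=[0.7234 0.3128; 0.3128 0.8800]  H_jac=[0.3117 0.1399]  S=[0.3148]  K=[0.8553; 0.7009]  nu=[2.7988]  x^+=[3.5925, -0.7083]  P^+=[0.4931 0.1241; 0.1241 0.7254]
step 2: x^-=[3.2950, -0.7083]  P^-=[1.0053 0.4287; 0.4287 0.8154]  H_jac=[0.0624 0.2901]  S=[0.2880]  K=[0.6494; 0.9140]  nu=[1.1017]  x^+=[4.0105, 0.2986]  P^+=[0.8838 0.2578; 0.2578 0.5747]
step 3: x^-=[4.1360, 0.2986]  P^-=[1.4817 0.4992; 0.4992 0.6647]  H_jac=[-0.0174 0.2405]  S=[0.2347]  K=[0.4018; 0.6442]  nu=[1.0379]  x^+=[4.5530, 0.9673]  P^+=[1.4438 0.4384; 0.4384 0.5673]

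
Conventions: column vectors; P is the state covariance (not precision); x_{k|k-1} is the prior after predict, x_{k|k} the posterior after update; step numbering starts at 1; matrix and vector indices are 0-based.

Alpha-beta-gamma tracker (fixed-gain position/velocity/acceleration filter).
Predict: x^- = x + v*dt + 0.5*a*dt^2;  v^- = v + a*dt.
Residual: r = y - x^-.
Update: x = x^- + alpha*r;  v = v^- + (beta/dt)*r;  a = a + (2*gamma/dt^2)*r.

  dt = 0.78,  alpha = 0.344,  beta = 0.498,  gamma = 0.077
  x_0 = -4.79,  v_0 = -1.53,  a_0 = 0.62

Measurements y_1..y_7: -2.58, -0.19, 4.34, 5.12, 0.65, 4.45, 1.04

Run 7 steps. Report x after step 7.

x_post = 2.5922

step 1: x_pred=-5.7948  r=3.2148  x^+=-4.6889  v^+=1.0061  a^+=1.4337
step 2: x_pred=-3.4680  r=3.2780  x^+=-2.3404  v^+=4.2173  a^+=2.2635
step 3: x_pred=1.6377  r=2.7023  x^+=2.5673  v^+=7.7081  a^+=2.9475
step 4: x_pred=9.4763  r=-4.3563  x^+=7.9777  v^+=7.2259  a^+=1.8448
step 5: x_pred=14.1751  r=-13.5251  x^+=9.5225  v^+=0.0296  a^+=-1.5787
step 6: x_pred=9.0653  r=-4.6153  x^+=7.4776  v^+=-4.1485  a^+=-2.7469
step 7: x_pred=3.4062  r=-2.3662  x^+=2.5922  v^+=-7.8018  a^+=-3.3459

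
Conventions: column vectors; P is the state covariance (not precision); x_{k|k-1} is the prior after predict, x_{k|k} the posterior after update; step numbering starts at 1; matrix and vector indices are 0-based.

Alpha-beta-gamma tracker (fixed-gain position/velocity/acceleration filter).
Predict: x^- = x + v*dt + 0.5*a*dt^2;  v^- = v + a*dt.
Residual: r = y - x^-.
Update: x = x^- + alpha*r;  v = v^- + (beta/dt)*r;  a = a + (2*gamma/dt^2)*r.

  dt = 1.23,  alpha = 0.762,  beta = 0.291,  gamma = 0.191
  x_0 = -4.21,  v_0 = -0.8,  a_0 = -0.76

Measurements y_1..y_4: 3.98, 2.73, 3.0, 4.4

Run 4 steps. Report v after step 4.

step 1: x_pred=-5.7689  r=9.7489  x^+=1.6598  v^+=0.5716  a^+=1.7016
step 2: x_pred=3.6500  r=-0.9200  x^+=2.9490  v^+=2.4469  a^+=1.4692
step 3: x_pred=7.0701  r=-4.0701  x^+=3.9687  v^+=3.2912  a^+=0.4416
step 4: x_pred=8.3508  r=-3.9508  x^+=5.3403  v^+=2.8996  a^+=-0.5560

v_post = 2.8996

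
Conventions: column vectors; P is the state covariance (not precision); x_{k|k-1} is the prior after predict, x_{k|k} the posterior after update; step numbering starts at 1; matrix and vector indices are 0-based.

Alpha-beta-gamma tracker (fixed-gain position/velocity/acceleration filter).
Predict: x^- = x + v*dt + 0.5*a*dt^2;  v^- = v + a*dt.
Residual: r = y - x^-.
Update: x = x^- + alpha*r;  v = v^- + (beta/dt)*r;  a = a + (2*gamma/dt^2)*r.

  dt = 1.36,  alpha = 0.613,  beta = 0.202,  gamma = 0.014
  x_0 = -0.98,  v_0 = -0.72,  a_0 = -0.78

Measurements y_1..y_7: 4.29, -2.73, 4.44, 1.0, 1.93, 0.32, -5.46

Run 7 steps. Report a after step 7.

step 1: x_pred=-2.6805  r=6.9705  x^+=1.5924  v^+=-0.7455  a^+=-0.6745
step 2: x_pred=-0.0452  r=-2.6848  x^+=-1.6910  v^+=-2.0615  a^+=-0.7151
step 3: x_pred=-5.1560  r=9.5960  x^+=0.7263  v^+=-1.6088  a^+=-0.5699
step 4: x_pred=-1.9886  r=2.9886  x^+=-0.1566  v^+=-1.9399  a^+=-0.5246
step 5: x_pred=-3.2800  r=5.2100  x^+=-0.0863  v^+=-1.8795  a^+=-0.4457
step 6: x_pred=-3.0547  r=3.3747  x^+=-0.9860  v^+=-1.9845  a^+=-0.3947
step 7: x_pred=-4.0499  r=-1.4101  x^+=-4.9143  v^+=-2.7307  a^+=-0.4160

a_post = -0.4160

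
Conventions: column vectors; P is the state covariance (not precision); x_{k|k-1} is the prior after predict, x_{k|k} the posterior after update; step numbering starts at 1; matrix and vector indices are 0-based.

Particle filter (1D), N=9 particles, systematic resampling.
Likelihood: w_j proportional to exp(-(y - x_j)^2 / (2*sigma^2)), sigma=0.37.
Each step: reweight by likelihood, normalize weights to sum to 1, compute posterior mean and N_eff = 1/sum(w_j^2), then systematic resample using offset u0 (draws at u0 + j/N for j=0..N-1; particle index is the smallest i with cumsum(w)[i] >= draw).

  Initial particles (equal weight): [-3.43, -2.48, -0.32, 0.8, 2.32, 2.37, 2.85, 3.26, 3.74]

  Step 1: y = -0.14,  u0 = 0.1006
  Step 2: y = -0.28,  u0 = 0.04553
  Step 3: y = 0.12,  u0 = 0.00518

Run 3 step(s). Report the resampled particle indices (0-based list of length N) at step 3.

step 1: w=[0.0000, 0.0000, 0.9573, 0.0427, 0.0000, 0.0000, 0.0000, 0.0000, 0.0000]  mean=-0.2721  Neff=1.0891  idx=[2, 2, 2, 2, 2, 2, 2, 2, 3]
step 2: w=[0.1248, 0.1248, 0.1248, 0.1248, 0.1248, 0.1248, 0.1248, 0.1248, 0.0018]  mean=-0.3180  Neff=8.0282  idx=[0, 1, 2, 3, 3, 4, 5, 6, 7]
step 3: w=[0.1111, 0.1111, 0.1111, 0.1111, 0.1111, 0.1111, 0.1111, 0.1111, 0.1111]  mean=-0.3200  Neff=9.0000  idx=[0, 1, 2, 3, 4, 5, 6, 7, 8]

resampled_idx = [0, 1, 2, 3, 4, 5, 6, 7, 8]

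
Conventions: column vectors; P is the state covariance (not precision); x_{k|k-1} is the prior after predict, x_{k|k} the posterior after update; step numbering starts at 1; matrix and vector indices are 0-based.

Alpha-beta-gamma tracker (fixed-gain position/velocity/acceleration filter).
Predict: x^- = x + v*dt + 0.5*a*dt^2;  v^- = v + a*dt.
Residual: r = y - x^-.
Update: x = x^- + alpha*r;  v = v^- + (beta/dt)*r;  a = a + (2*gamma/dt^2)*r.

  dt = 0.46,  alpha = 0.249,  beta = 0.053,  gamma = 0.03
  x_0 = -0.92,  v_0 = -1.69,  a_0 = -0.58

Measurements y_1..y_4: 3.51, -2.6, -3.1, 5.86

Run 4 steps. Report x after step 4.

x_post = -0.5163

step 1: x_pred=-1.7588  r=5.2688  x^+=-0.4468  v^+=-1.3497  a^+=0.9140
step 2: x_pred=-0.9710  r=-1.6290  x^+=-1.3766  v^+=-1.1170  a^+=0.4521
step 3: x_pred=-1.8426  r=-1.2574  x^+=-2.1557  v^+=-1.0539  a^+=0.0955
step 4: x_pred=-2.6304  r=8.4904  x^+=-0.5163  v^+=-0.0317  a^+=2.5030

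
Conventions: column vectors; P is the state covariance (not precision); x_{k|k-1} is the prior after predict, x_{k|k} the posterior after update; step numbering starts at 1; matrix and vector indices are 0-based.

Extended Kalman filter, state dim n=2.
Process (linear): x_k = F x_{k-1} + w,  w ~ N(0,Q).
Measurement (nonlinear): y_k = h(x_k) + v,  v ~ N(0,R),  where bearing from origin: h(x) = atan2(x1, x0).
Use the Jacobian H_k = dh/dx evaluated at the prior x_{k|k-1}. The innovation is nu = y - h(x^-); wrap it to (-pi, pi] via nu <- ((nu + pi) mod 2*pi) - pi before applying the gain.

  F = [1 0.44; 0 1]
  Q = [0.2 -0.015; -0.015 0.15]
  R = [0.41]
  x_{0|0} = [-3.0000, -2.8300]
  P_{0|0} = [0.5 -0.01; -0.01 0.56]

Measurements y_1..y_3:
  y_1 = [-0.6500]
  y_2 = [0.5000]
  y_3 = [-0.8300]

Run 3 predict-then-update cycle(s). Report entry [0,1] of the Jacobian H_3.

step 1: x^-=[-4.2452, -2.8300]  P^-=[0.7996 0.2214; 0.2214 0.7100]  H_jac=[0.1087 -0.1631]  S=[0.4305]  K=[0.1181; -0.2131]  nu=[1.9036]  x^+=[-4.0204, -3.2356]  P^+=[0.7936 0.2322; 0.2322 0.6905]
step 2: x^-=[-5.4441, -3.2356]  P^-=[1.3316 0.5210; 0.5210 0.8405]  H_jac=[0.0807 -0.1357]  S=[0.4227]  K=[0.0868; -0.1704]  nu=[3.1054]  x^+=[-5.1745, -3.7648]  P^+=[1.3285 0.5273; 0.5273 0.8282]
step 3: x^-=[-6.8310, -3.7648]  P^-=[2.1528 0.8767; 0.8767 0.9782]  H_jac=[0.0619 -0.1123]  S=[0.4184]  K=[0.0831; -0.1328]  nu=[1.8079]  x^+=[-6.6807, -4.0050]  P^+=[2.1499 0.8813; 0.8813 0.9708]

H_jac[0,1] = -0.1123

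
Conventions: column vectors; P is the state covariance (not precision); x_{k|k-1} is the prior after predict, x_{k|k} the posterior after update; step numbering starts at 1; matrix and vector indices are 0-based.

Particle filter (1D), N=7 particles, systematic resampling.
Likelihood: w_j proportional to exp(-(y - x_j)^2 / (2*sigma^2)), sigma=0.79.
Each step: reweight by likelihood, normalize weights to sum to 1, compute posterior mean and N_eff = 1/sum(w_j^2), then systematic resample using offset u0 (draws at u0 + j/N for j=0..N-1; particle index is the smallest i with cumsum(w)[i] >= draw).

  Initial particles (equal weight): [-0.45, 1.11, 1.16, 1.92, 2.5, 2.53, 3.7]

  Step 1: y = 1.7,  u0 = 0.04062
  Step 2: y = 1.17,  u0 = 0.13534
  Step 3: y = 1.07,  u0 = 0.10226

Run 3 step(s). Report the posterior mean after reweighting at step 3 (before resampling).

step 1: w=[0.0066, 0.2018, 0.2111, 0.2565, 0.1597, 0.1536, 0.0108]  mean=1.7861  Neff=4.9923  idx=[1, 1, 2, 3, 3, 4, 5]
step 2: w=[0.2104, 0.2104, 0.2110, 0.1345, 0.1345, 0.0512, 0.0480]  mean=1.4776  Neff=5.7407  idx=[0, 1, 2, 2, 3, 4, 6]
step 3: w=[0.1889, 0.1889, 0.1879, 0.1879, 0.1060, 0.1060, 0.0343]  mean=1.3492  Neff=6.0365  idx=[0, 1, 2, 2, 3, 4, 5]

post_mean = 1.3492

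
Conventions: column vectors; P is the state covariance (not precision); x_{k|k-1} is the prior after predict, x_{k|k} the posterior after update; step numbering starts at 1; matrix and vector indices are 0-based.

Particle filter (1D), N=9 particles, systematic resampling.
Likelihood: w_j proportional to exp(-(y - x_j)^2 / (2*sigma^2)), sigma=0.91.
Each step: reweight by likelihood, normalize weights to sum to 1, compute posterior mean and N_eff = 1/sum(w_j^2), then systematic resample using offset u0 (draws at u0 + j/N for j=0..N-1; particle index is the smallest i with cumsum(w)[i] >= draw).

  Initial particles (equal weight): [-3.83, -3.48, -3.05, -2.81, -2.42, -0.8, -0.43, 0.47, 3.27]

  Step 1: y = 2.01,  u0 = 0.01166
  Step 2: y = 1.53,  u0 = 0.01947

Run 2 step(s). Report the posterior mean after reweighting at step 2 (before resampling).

post_mean = 1.4018

step 1: w=[0.0000, 0.0000, 0.0000, 0.0000, 0.0000, 0.0129, 0.0417, 0.3628, 0.5825]  mean=2.0470  Neff=2.1147  idx=[5, 7, 7, 7, 8, 8, 8, 8, 8]
step 2: w=[0.0160, 0.2147, 0.2147, 0.2147, 0.0680, 0.0680, 0.0680, 0.0680, 0.0680]  mean=1.4018  Neff=6.1867  idx=[1, 1, 2, 2, 3, 3, 4, 6, 7]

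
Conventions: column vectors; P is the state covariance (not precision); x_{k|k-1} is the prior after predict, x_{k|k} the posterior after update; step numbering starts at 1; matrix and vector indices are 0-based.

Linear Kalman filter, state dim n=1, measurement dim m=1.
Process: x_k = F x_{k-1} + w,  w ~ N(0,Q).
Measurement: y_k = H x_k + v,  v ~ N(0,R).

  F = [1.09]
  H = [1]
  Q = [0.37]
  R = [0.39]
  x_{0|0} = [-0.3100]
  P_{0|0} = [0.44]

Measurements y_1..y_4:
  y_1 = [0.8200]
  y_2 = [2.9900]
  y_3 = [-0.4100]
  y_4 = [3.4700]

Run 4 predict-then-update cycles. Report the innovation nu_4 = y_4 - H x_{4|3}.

step 1: x^-=[-0.3379]  P^-=[0.8928]  S=[1.2828]  K=[0.6960]  nu=[1.1579]  x^+=[0.4680]  P^+=[0.2714]
step 2: x^-=[0.5101]  P^-=[0.6925]  S=[1.0825]  K=[0.6397]  nu=[2.4799]  x^+=[2.0965]  P^+=[0.2495]
step 3: x^-=[2.2852]  P^-=[0.6664]  S=[1.0564]  K=[0.6308]  nu=[-2.6952]  x^+=[0.5850]  P^+=[0.2460]
step 4: x^-=[0.6376]  P^-=[0.6623]  S=[1.0523]  K=[0.6294]  nu=[2.8324]  x^+=[2.4203]  P^+=[0.2455]

innov = [2.8324]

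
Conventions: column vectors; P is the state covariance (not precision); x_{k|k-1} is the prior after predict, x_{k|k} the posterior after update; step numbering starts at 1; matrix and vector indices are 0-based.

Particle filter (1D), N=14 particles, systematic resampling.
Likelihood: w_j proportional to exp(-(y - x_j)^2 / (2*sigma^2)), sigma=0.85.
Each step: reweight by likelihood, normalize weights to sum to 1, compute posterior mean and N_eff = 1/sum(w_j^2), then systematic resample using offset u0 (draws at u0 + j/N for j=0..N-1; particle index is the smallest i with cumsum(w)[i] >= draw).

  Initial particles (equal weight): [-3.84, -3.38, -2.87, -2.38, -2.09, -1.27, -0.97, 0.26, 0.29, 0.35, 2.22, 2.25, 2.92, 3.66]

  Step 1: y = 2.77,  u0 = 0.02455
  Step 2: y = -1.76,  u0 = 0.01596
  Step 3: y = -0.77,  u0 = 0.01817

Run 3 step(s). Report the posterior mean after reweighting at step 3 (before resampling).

step 1: w=[0.0000, 0.0000, 0.0000, 0.0000, 0.0000, 0.0000, 0.0000, 0.0039, 0.0044, 0.0053, 0.2498, 0.2554, 0.3032, 0.1780]  mean=2.6700  Neff=3.9798  idx=[10, 10, 10, 10, 11, 11, 11, 12, 12, 12, 12, 12, 13, 13]
step 2: w=[0.1511, 0.1511, 0.1511, 0.1511, 0.1280, 0.1280, 0.1280, 0.0023, 0.0023, 0.0023, 0.0023, 0.0023, 0.0000, 0.0000]  mean=2.2395  Neff=7.1146  idx=[0, 0, 1, 1, 1, 2, 2, 3, 3, 4, 4, 5, 6, 6]
step 3: w=[0.0746, 0.0746, 0.0746, 0.0746, 0.0746, 0.0746, 0.0746, 0.0746, 0.0746, 0.0658, 0.0658, 0.0658, 0.0658, 0.0658]  mean=2.2299  Neff=13.9520  idx=[0, 1, 2, 3, 4, 5, 5, 6, 7, 8, 9, 11, 12, 13]

post_mean = 2.2299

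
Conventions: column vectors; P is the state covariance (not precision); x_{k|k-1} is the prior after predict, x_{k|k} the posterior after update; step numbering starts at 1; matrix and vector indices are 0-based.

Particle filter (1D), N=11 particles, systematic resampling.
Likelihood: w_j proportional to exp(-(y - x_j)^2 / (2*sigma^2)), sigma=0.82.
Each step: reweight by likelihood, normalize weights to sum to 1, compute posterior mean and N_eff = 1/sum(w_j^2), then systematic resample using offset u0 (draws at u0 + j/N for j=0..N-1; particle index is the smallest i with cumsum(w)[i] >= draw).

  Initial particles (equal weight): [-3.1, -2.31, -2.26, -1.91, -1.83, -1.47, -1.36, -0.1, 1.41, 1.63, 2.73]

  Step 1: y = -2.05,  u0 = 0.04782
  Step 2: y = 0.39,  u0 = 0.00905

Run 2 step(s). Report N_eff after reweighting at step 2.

step 1: w=[0.0753, 0.1626, 0.1654, 0.1685, 0.1649, 0.1331, 0.1200, 0.0101, 0.0000, 0.0000, 0.0000]  mean=-1.9664  Neff=6.7896  idx=[0, 1, 1, 2, 3, 3, 4, 4, 5, 5, 6]
step 2: w=[0.0003, 0.0123, 0.0123, 0.0150, 0.0544, 0.0544, 0.0711, 0.0711, 0.2121, 0.2121, 0.2849]  mean=-1.5707  Neff=5.3278  idx=[1, 5, 6, 7, 8, 8, 9, 9, 10, 10, 10]

N_eff = 5.3278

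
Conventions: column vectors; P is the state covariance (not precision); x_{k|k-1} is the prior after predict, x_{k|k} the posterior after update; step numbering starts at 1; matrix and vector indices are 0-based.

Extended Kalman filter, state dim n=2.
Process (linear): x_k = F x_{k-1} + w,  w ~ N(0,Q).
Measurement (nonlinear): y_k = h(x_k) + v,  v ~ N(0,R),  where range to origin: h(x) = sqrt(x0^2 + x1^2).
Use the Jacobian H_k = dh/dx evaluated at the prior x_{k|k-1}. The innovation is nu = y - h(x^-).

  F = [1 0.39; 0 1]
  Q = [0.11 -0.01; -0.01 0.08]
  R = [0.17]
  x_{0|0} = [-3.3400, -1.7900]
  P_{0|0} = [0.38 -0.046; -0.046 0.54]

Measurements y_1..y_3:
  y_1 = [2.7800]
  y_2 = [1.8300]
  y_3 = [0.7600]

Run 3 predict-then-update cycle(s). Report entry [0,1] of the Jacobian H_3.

step 1: x^-=[-4.0381, -1.7900]  P^-=[0.5363 0.1546; 0.1546 0.6200]  H_jac=[-0.9142 -0.4052]  S=[0.8346]  K=[-0.6625; -0.4704]  nu=[-1.6371]  x^+=[-2.9535, -1.0199]  P^+=[0.1700 -0.1055; -0.1055 0.4353]
step 2: x^-=[-3.3513, -1.0199]  P^-=[0.2639 0.0543; 0.0543 0.5153]  H_jac=[-0.9567 -0.2911]  S=[0.4854]  K=[-0.5526; -0.4160]  nu=[-1.6731]  x^+=[-2.4268, -0.3238]  P^+=[0.1156 -0.0573; -0.0573 0.4313]
step 3: x^-=[-2.5531, -0.3238]  P^-=[0.2465 0.1009; 0.1009 0.5113]  H_jac=[-0.9921 -0.1258]  S=[0.4459]  K=[-0.5769; -0.3687]  nu=[-1.8135]  x^+=[-1.5068, 0.3448]  P^+=[0.0981 0.0060; 0.0060 0.4507]

H_jac[0,1] = -0.1258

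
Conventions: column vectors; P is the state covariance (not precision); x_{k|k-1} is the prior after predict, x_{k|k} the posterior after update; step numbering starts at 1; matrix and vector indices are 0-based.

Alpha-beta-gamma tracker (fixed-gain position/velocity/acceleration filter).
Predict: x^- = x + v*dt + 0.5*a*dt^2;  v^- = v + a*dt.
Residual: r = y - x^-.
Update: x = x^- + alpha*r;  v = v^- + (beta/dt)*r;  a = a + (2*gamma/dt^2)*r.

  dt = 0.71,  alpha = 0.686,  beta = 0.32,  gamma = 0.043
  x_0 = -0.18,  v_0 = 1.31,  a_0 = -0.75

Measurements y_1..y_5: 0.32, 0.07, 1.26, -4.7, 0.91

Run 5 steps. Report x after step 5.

step 1: x_pred=0.5611  r=-0.2411  x^+=0.3957  v^+=0.6689  a^+=-0.7911
step 2: x_pred=0.6712  r=-0.6012  x^+=0.2588  v^+=-0.1638  a^+=-0.8937
step 3: x_pred=-0.0828  r=1.3428  x^+=0.8384  v^+=-0.1931  a^+=-0.6646
step 4: x_pred=0.5337  r=-5.2337  x^+=-3.0566  v^+=-3.0239  a^+=-1.5575
step 5: x_pred=-5.5961  r=6.5061  x^+=-1.1329  v^+=-1.1973  a^+=-0.4475

x_post = -1.1329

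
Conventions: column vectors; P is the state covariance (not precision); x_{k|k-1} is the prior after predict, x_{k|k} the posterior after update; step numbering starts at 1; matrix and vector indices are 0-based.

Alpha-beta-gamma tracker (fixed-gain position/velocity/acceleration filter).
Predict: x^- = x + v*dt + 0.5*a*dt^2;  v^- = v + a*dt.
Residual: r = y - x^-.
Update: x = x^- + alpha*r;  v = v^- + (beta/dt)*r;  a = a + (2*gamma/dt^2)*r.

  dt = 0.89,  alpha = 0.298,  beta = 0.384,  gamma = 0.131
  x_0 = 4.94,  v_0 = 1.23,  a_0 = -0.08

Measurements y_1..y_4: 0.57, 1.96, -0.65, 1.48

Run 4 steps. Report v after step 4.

step 1: x_pred=6.0030  r=-5.4330  x^+=4.3840  v^+=-1.1853  a^+=-1.8771
step 2: x_pred=2.5856  r=-0.6256  x^+=2.3992  v^+=-3.1258  a^+=-2.0840
step 3: x_pred=-1.2082  r=0.5582  x^+=-1.0418  v^+=-4.7398  a^+=-1.8994
step 4: x_pred=-6.0125  r=7.4925  x^+=-3.7797  v^+=-3.1975  a^+=0.5789

v_post = -3.1975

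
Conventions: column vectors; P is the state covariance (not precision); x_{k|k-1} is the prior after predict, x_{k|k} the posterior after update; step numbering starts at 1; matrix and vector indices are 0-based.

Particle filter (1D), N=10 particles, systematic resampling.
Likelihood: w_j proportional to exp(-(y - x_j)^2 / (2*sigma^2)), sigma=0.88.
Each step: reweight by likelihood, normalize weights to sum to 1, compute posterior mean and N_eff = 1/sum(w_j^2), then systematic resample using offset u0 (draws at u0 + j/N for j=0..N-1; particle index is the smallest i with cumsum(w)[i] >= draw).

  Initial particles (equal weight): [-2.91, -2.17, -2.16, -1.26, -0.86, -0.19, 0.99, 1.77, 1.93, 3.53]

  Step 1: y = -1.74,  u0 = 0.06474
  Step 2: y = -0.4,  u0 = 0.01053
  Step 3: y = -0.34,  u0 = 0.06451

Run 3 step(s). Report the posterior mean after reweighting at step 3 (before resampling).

step 1: w=[0.1064, 0.2286, 0.2299, 0.2220, 0.1562, 0.0546, 0.0021, 0.0001, 0.0000, 0.0000]  mean=-1.7245  Neff=5.1783  idx=[0, 1, 1, 2, 2, 2, 3, 3, 4, 5]
step 2: w=[0.0045, 0.0351, 0.0351, 0.0359, 0.0359, 0.0359, 0.1644, 0.1644, 0.2312, 0.2576]  mean=-1.0600  Neff=5.5478  idx=[1, 3, 6, 6, 7, 7, 8, 8, 9, 9]
step 3: w=[0.0186, 0.0190, 0.0934, 0.0934, 0.0934, 0.0934, 0.1355, 0.1355, 0.1590, 0.1590]  mean=-0.8454  Neff=8.1407  idx=[2, 3, 4, 5, 6, 7, 7, 8, 9, 9]

post_mean = -0.8454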